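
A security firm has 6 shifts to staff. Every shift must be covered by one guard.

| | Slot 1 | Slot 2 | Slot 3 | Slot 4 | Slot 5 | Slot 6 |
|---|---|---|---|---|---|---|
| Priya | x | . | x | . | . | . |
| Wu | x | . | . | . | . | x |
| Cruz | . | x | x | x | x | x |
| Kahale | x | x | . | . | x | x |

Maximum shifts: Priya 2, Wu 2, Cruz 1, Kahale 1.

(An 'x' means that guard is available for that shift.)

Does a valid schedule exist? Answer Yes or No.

No

Total capacity is 6 and 6 slots are needed, so capacity alone doesn't rule it out.
Shifts {Slot 2, Slot 4, Slot 5} need 3 worker-slots in total, but the guards available for any of those shifts (Cruz and Kahale) can supply at most 2 among them. So no valid schedule exists.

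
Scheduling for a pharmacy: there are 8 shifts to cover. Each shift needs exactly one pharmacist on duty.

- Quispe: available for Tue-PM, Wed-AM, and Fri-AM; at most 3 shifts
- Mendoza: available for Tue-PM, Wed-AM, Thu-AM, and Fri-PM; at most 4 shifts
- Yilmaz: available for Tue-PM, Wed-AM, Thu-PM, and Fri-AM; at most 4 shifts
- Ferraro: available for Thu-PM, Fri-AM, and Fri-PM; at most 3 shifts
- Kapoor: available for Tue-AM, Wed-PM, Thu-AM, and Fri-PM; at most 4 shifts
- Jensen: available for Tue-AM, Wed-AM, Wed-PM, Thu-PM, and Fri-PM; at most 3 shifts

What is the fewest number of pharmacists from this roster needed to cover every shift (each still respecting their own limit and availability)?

2

8 slots to fill and no one can take more than 4, so at least ⌈8/4⌉ = 2 pharmacists are needed.
Yilmaz and Kapoor alone can cover everything: Tue-AM→Kapoor, Tue-PM→Yilmaz, Wed-AM→Yilmaz, Wed-PM→Kapoor, Thu-AM→Kapoor, Thu-PM→Yilmaz, Fri-AM→Yilmaz, Fri-PM→Kapoor.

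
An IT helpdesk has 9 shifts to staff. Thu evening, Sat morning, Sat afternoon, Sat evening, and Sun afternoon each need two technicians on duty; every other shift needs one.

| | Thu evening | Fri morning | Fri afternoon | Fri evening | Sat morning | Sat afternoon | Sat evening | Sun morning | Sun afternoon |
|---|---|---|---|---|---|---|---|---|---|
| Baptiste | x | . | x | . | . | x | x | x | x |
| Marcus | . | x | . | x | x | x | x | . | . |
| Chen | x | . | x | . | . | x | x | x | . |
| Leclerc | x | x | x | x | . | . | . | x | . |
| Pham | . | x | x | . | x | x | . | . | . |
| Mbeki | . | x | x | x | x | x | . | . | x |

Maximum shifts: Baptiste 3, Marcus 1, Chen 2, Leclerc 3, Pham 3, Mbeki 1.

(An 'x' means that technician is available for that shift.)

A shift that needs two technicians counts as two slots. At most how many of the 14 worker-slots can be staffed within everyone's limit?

Total capacity across all technicians is 3+1+2+3+3+1 = 13, and 14 slots are needed, so at most 13 can be filled.
An assignment achieving 13: Thu evening→Baptiste+Chen, Fri morning→Leclerc, Fri afternoon→Pham, Fri evening→Leclerc, Sat morning→Marcus+Pham, Sat afternoon→Pham, Sat evening→Baptiste+Chen, Sun morning→Leclerc, Sun afternoon→Baptiste+Mbeki.
Loads: Baptiste 3/3, Marcus 1/1, Chen 2/2, Leclerc 3/3, Pham 3/3, Mbeki 1/1.

13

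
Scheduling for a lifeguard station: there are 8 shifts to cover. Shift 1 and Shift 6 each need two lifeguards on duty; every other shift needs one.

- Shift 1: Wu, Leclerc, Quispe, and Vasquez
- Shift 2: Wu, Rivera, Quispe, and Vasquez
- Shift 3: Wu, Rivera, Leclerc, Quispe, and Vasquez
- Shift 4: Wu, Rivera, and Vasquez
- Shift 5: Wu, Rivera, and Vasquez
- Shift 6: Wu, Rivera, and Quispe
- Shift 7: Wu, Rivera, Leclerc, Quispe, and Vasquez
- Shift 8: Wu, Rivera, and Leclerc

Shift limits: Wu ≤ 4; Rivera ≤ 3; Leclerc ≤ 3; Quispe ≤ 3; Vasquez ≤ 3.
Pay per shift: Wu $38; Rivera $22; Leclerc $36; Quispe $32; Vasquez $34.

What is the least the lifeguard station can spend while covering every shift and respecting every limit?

Picking the cheapest available lifeguard for each shift independently would cost $252, but that ignores the shift limits.
An optimal schedule: Shift 1→Quispe+Vasquez, Shift 2→Quispe, Shift 3→Vasquez, Shift 4→Rivera, Shift 5→Rivera, Shift 6→Rivera+Quispe, Shift 7→Vasquez, Shift 8→Leclerc.
Total: 32 + 34 + 32 + 34 + 22 + 22 + 22 + 32 + 34 + 36 = $300.

$300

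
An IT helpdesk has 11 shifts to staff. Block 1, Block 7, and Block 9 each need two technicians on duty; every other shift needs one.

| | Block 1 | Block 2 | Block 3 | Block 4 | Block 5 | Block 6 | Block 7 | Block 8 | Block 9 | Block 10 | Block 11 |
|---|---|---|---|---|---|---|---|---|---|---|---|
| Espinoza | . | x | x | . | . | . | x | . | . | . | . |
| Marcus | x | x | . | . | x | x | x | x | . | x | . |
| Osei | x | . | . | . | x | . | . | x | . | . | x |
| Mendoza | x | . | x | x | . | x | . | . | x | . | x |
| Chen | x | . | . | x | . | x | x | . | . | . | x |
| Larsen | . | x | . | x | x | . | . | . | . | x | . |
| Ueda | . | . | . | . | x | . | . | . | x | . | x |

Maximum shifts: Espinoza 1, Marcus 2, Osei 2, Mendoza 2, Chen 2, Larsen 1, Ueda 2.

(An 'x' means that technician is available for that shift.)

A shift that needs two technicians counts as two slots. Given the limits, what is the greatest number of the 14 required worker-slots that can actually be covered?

12

Total capacity across all technicians is 1+2+2+2+2+1+2 = 12, and 14 slots are needed, so at most 12 can be filled.
An assignment achieving 12: Block 1→Osei, Block 2→Larsen, Block 3→Espinoza, Block 4→Mendoza, Block 5→Osei, Block 6→Chen, Block 7→Chen, Block 8→Marcus, Block 9→Mendoza+Ueda, Block 10→Marcus, Block 11→Ueda.
Loads: Espinoza 1/1, Marcus 2/2, Osei 2/2, Mendoza 2/2, Chen 2/2, Larsen 1/1, Ueda 2/2.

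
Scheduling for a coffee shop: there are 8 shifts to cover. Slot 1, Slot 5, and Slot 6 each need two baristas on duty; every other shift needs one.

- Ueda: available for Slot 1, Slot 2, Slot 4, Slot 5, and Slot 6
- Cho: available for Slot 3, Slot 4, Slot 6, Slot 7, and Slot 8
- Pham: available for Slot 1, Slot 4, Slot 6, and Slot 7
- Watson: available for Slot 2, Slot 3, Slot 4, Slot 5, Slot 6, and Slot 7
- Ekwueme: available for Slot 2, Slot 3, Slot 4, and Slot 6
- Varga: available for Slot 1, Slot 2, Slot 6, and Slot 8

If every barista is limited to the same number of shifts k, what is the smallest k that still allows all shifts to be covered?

2

With 6 baristas and 11 worker-slots to fill, someone must work at least ⌈11/6⌉ = 2 shifts, so k ≥ 2.
k = 2 works: Slot 1→Ueda+Pham, Slot 2→Watson, Slot 3→Cho, Slot 4→Ekwueme, Slot 5→Ueda+Watson, Slot 6→Ekwueme+Varga, Slot 7→Pham, Slot 8→Cho.
Loads: Ueda 2, Cho 2, Pham 2, Watson 2, Ekwueme 2, Varga 1 — all ≤ 2.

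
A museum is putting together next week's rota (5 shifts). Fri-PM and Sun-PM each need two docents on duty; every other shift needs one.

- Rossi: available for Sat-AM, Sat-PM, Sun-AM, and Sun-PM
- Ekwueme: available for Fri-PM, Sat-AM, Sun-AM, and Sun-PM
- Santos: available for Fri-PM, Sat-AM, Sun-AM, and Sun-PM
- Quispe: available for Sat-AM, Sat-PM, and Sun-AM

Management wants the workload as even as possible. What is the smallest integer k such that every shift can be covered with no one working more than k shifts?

2

With 4 docents and 7 worker-slots to fill, someone must work at least ⌈7/4⌉ = 2 shifts, so k ≥ 2.
k = 2 works: Fri-PM→Ekwueme+Santos, Sat-AM→Santos, Sat-PM→Rossi, Sun-AM→Quispe, Sun-PM→Rossi+Ekwueme.
Loads: Rossi 2, Ekwueme 2, Santos 2, Quispe 1 — all ≤ 2.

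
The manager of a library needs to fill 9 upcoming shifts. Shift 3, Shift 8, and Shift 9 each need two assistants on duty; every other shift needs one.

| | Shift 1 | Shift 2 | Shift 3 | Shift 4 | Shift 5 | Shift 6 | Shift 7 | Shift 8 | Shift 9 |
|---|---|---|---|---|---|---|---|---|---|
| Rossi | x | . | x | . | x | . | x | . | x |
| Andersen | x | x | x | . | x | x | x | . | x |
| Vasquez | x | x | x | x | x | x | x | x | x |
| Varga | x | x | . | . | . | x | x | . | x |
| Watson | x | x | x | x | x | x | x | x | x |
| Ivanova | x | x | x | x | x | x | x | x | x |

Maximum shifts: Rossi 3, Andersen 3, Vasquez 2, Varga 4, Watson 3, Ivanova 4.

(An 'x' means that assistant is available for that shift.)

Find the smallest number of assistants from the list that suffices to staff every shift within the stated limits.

4

12 slots to fill and no one can take more than 4, so at least ⌈12/4⌉ = 3 assistants are needed.
Any 3 assistants together have capacity at most 4+4+3 = 11 < 12 slots, so 3 can never suffice.
Rossi, Andersen, Vasquez, and Ivanova alone can cover everything: Shift 1→Rossi, Shift 2→Andersen, Shift 3→Rossi+Ivanova, Shift 4→Vasquez, Shift 5→Rossi, Shift 6→Andersen, Shift 7→Ivanova, Shift 8→Vasquez+Ivanova, Shift 9→Andersen+Ivanova.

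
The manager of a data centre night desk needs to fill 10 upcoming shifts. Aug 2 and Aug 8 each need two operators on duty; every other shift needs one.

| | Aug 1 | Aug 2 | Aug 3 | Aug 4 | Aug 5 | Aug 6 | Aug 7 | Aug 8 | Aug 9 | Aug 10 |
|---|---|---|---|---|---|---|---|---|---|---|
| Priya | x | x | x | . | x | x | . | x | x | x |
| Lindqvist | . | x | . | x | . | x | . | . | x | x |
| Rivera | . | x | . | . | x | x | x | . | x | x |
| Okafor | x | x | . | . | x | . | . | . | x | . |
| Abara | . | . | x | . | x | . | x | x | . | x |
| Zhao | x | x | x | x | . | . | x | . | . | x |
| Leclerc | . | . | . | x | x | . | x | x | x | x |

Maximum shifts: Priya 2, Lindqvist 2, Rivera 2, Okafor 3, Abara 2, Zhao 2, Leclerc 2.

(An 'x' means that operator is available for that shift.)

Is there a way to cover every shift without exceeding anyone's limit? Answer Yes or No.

One valid schedule: Aug 1→Priya, Aug 2→Okafor+Zhao, Aug 3→Priya, Aug 4→Lindqvist, Aug 5→Rivera, Aug 6→Lindqvist, Aug 7→Rivera, Aug 8→Abara+Leclerc, Aug 9→Okafor, Aug 10→Abara.
Loads: Priya 2/2, Lindqvist 2/2, Rivera 2/2, Okafor 2/3, Abara 2/2, Zhao 1/2, Leclerc 1/2 — all within limits.

Yes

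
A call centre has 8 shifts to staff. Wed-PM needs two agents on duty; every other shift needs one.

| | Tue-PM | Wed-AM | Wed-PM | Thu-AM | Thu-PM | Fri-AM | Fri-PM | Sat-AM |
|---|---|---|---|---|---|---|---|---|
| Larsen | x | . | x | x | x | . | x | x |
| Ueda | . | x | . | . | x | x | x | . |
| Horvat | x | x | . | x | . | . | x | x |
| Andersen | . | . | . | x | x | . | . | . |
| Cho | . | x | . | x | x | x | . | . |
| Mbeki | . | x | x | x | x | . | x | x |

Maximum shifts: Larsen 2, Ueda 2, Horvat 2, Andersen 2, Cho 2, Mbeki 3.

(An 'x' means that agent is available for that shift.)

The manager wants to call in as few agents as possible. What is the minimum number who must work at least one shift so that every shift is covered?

9 slots to fill and no one can take more than 3, so at least ⌈9/3⌉ = 3 agents are needed.
Any 3 agents together have capacity at most 3+2+2 = 7 < 9 slots, so 3 can never suffice.
Larsen, Ueda, Horvat, and Mbeki alone can cover everything: Tue-PM→Larsen, Wed-AM→Ueda, Wed-PM→Larsen+Mbeki, Thu-AM→Horvat, Thu-PM→Mbeki, Fri-AM→Ueda, Fri-PM→Mbeki, Sat-AM→Horvat.

4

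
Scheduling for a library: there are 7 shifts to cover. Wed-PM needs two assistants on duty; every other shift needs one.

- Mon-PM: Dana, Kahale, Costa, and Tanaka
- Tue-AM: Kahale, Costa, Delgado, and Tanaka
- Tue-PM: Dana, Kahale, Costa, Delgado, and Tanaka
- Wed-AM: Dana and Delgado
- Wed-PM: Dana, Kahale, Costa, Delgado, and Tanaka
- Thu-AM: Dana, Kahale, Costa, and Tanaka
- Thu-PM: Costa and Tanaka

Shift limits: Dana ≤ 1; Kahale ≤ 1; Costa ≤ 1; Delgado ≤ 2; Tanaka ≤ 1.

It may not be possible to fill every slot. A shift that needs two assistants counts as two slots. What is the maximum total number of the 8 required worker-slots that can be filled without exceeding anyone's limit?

Total capacity across all assistants is 1+1+1+2+1 = 6, and 8 slots are needed, so at most 6 can be filled.
An assignment achieving 6: Mon-PM→Kahale, Tue-AM→Delgado, Tue-PM→Delgado, Wed-AM→Dana, Thu-AM→Tanaka, Thu-PM→Costa.
Loads: Dana 1/1, Kahale 1/1, Costa 1/1, Delgado 2/2, Tanaka 1/1.

6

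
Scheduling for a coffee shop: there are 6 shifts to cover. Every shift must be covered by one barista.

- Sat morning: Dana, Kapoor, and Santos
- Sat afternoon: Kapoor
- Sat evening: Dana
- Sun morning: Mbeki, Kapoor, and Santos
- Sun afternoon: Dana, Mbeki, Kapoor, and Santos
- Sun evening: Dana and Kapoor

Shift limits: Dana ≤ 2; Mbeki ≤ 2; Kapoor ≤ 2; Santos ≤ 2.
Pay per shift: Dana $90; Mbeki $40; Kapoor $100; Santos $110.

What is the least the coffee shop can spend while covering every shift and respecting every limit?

$460

Sat afternoon can only be covered by Kapoor, so that assignment is forced.
Sat evening can only be covered by Dana, so that assignment is forced.
Picking the cheapest available barista for each shift independently would cost $450, but that ignores the shift limits.
An optimal schedule: Sat morning→Kapoor, Sat afternoon→Kapoor, Sat evening→Dana, Sun morning→Mbeki, Sun afternoon→Mbeki, Sun evening→Dana.
Total: 100 + 100 + 90 + 40 + 40 + 90 = $460.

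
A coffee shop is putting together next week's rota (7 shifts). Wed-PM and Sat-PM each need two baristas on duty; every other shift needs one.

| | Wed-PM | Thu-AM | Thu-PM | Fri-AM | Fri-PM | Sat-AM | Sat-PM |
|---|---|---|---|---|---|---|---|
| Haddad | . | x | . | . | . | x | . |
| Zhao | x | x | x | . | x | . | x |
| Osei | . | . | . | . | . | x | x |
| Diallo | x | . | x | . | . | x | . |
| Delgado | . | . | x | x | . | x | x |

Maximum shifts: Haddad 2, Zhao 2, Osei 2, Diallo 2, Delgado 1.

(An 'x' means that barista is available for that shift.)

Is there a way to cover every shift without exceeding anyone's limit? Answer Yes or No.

Total capacity is 9 and 9 slots are needed, so capacity alone doesn't rule it out.
Shifts {Wed-PM, Fri-AM, Fri-PM, Sat-PM} need 6 worker-slots in total, but the baristas available for any of those shifts (Zhao, Osei, Diallo, and Delgado) can supply at most 5 among them. So no valid schedule exists.

No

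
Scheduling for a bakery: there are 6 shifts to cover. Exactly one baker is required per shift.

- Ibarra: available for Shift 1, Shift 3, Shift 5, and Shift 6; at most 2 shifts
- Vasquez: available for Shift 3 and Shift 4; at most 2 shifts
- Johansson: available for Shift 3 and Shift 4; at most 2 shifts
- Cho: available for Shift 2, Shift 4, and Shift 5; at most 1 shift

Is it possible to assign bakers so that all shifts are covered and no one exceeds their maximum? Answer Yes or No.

Total capacity is 7 and 6 slots are needed, so capacity alone doesn't rule it out.
Shifts {Shift 1, Shift 2, Shift 5, Shift 6} need 4 worker-slots in total, but the bakers available for any of those shifts (Ibarra and Cho) can supply at most 3 among them. So no valid schedule exists.

No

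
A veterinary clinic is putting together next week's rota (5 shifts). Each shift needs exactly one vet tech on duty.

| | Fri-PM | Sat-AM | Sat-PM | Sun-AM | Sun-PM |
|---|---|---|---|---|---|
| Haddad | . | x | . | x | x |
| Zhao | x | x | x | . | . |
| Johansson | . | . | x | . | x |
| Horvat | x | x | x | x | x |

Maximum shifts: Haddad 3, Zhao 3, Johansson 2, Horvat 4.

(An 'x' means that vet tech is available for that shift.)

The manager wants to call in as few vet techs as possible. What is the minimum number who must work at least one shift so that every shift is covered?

5 slots to fill and no one can take more than 4, so at least ⌈5/4⌉ = 2 vet techs are needed.
Haddad and Zhao alone can cover everything: Fri-PM→Zhao, Sat-AM→Haddad, Sat-PM→Zhao, Sun-AM→Haddad, Sun-PM→Haddad.

2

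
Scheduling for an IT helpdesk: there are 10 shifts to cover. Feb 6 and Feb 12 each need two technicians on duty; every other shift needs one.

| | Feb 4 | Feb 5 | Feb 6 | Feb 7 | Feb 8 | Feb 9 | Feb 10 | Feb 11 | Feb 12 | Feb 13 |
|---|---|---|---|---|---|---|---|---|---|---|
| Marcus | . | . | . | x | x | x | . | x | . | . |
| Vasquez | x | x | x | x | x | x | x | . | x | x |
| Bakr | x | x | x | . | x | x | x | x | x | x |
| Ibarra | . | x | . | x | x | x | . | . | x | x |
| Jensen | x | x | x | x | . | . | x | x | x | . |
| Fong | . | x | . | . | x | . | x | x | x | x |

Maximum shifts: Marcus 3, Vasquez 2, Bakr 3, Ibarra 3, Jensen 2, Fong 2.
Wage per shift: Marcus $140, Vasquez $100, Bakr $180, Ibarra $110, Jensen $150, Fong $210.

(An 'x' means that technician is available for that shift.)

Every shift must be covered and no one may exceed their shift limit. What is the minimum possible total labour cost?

$1610

Picking the cheapest available technician for each shift independently would cost $1300, but that ignores the shift limits.
An optimal schedule: Feb 4→Vasquez, Feb 5→Bakr, Feb 6→Vasquez+Jensen, Feb 7→Ibarra, Feb 8→Marcus, Feb 9→Marcus, Feb 10→Jensen, Feb 11→Marcus, Feb 12→Ibarra+Bakr, Feb 13→Ibarra.
Total: 100 + 180 + 100 + 150 + 110 + 140 + 140 + 150 + 140 + 110 + 180 + 110 = $1610.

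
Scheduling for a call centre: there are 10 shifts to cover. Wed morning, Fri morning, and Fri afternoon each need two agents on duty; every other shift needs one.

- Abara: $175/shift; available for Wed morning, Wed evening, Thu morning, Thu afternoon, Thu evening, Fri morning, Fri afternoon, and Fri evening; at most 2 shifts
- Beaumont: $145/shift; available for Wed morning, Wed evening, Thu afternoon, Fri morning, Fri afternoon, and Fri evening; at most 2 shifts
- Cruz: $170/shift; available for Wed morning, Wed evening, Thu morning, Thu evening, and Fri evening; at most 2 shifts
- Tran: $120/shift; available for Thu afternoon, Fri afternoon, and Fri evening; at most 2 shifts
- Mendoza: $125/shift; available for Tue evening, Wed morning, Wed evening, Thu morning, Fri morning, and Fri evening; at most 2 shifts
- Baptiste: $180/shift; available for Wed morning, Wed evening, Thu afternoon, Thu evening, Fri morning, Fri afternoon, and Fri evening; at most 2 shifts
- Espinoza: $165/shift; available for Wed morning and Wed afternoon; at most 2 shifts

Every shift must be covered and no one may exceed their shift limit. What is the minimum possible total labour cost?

$1980

Tue evening can only be covered by Mendoza, so that assignment is forced.
Wed afternoon can only be covered by Espinoza, so that assignment is forced.
Picking the cheapest available agent for each shift independently would cost $1755, but that ignores the shift limits.
An optimal schedule: Tue evening→Mendoza, Wed morning→Espinoza+Baptiste, Wed afternoon→Espinoza, Wed evening→Beaumont, Thu morning→Mendoza, Thu afternoon→Tran, Thu evening→Cruz, Fri morning→Beaumont+Abara, Fri afternoon→Tran+Abara, Fri evening→Cruz.
Total: 125 + 165 + 180 + 165 + 145 + 125 + 120 + 170 + 145 + 175 + 120 + 175 + 170 = $1980.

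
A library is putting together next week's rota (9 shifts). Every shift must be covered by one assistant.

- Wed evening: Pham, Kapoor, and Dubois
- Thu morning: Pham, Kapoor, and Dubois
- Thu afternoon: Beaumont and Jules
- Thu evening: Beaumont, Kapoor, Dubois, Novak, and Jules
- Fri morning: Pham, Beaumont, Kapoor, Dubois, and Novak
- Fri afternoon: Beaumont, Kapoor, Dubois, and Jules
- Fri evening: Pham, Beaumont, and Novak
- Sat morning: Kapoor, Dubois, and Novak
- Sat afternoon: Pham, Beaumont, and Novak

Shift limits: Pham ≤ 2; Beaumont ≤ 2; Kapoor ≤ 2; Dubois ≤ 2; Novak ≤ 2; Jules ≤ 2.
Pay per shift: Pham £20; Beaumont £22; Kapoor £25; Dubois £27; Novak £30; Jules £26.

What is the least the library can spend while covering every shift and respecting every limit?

Picking the cheapest available assistant for each shift independently would cost £191, but that ignores the shift limits.
An optimal schedule: Wed evening→Pham, Thu morning→Kapoor, Thu afternoon→Beaumont, Thu evening→Jules, Fri morning→Dubois, Fri afternoon→Jules, Fri evening→Pham, Sat morning→Kapoor, Sat afternoon→Beaumont.
Total: 20 + 25 + 22 + 26 + 27 + 26 + 20 + 25 + 22 = £213.

£213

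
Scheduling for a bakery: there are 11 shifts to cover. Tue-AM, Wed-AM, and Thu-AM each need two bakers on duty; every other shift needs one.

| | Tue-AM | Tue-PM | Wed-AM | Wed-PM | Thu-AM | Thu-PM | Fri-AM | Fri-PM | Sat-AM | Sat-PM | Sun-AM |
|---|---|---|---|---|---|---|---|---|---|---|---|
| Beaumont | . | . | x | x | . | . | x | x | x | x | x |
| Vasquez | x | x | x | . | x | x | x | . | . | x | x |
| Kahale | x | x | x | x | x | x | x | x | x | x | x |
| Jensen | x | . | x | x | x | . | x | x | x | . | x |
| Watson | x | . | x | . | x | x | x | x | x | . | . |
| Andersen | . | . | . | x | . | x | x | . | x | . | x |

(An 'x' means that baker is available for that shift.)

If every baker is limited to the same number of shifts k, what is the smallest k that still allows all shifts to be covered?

With 6 bakers and 14 worker-slots to fill, someone must work at least ⌈14/6⌉ = 3 shifts, so k ≥ 3.
k = 3 works: Tue-AM→Kahale+Jensen, Tue-PM→Vasquez, Wed-AM→Jensen+Watson, Wed-PM→Beaumont, Thu-AM→Kahale+Jensen, Thu-PM→Vasquez, Fri-AM→Watson, Fri-PM→Beaumont, Sat-AM→Kahale, Sat-PM→Beaumont, Sun-AM→Vasquez.
Loads: Beaumont 3, Vasquez 3, Kahale 3, Jensen 3, Watson 2, Andersen 0 — all ≤ 3.

3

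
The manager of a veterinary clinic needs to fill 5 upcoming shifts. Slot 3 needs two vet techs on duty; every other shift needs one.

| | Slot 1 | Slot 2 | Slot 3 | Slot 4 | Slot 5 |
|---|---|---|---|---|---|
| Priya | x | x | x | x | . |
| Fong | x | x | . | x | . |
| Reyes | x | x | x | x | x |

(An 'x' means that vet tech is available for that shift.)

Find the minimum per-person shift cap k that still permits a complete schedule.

With 3 vet techs and 6 worker-slots to fill, someone must work at least ⌈6/3⌉ = 2 shifts, so k ≥ 2.
k = 2 works: Slot 1→Priya, Slot 2→Fong, Slot 3→Priya+Reyes, Slot 4→Fong, Slot 5→Reyes.
Loads: Priya 2, Fong 2, Reyes 2 — all ≤ 2.

2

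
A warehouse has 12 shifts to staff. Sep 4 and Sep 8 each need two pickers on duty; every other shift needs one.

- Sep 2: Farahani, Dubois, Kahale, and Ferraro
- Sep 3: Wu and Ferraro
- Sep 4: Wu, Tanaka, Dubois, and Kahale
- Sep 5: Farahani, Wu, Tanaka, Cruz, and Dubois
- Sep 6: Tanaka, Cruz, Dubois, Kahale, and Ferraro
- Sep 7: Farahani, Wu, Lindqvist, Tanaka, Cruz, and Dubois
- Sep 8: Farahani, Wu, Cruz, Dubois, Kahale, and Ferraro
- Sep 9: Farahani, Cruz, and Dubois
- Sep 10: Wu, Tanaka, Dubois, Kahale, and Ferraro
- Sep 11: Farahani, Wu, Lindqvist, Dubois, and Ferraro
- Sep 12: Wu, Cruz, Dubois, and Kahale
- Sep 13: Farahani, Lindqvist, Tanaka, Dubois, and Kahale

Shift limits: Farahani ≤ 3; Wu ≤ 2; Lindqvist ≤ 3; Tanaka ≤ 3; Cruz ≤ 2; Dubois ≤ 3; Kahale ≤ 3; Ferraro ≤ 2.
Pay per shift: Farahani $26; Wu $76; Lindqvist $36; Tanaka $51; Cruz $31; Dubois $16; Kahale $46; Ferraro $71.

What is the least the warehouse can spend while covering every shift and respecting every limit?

$459

Picking the cheapest available picker for each shift independently would cost $319, but that ignores the shift limits.
An optimal schedule: Sep 2→Farahani, Sep 3→Ferraro, Sep 4→Dubois+Kahale, Sep 5→Farahani, Sep 6→Cruz, Sep 7→Lindqvist, Sep 8→Farahani+Cruz, Sep 9→Dubois, Sep 10→Kahale, Sep 11→Lindqvist, Sep 12→Dubois, Sep 13→Lindqvist.
Total: 26 + 71 + 16 + 46 + 26 + 31 + 36 + 26 + 31 + 16 + 46 + 36 + 16 + 36 = $459.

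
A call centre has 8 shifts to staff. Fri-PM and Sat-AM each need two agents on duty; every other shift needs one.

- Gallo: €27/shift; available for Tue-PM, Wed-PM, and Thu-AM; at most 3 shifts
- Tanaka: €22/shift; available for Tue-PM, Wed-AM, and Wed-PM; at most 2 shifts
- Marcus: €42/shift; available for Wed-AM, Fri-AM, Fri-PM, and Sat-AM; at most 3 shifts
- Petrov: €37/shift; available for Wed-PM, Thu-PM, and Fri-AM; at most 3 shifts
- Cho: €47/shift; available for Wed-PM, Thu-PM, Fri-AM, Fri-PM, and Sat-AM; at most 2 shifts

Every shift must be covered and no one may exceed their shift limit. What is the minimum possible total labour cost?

Thu-AM can only be covered by Gallo, so that assignment is forced.
Fri-PM can only be covered by Marcus and Cho, so that assignment is forced.
Sat-AM can only be covered by Marcus and Cho, so that assignment is forced.
Picking the cheapest available agent for each shift independently would cost €345, but that ignores the shift limits.
An optimal schedule: Tue-PM→Tanaka, Wed-AM→Tanaka, Wed-PM→Gallo, Thu-AM→Gallo, Thu-PM→Petrov, Fri-AM→Petrov, Fri-PM→Marcus+Cho, Sat-AM→Marcus+Cho.
Total: 22 + 22 + 27 + 27 + 37 + 37 + 42 + 47 + 42 + 47 = €350.

€350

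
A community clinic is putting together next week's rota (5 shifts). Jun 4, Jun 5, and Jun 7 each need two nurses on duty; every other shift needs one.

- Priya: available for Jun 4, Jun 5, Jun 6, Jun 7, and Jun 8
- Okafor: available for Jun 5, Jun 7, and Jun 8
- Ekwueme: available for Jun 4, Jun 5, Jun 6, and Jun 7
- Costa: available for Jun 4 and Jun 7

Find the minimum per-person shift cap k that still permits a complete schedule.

With 4 nurses and 8 worker-slots to fill, someone must work at least ⌈8/4⌉ = 2 shifts, so k ≥ 2.
k = 2 works: Jun 4→Ekwueme+Costa, Jun 5→Okafor+Ekwueme, Jun 6→Priya, Jun 7→Okafor+Costa, Jun 8→Priya.
Loads: Priya 2, Okafor 2, Ekwueme 2, Costa 2 — all ≤ 2.

2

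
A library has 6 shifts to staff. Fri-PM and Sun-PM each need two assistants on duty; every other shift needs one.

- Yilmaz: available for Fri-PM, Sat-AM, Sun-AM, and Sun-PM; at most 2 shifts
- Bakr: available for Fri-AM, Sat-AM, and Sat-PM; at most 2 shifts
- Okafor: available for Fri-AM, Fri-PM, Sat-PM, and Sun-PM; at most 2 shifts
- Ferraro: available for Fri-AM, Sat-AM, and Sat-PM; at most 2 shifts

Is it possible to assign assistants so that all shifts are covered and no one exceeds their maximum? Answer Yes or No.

No

Total capacity is 8 and 8 slots are needed, so capacity alone doesn't rule it out.
Shifts {Fri-PM, Sun-AM, Sun-PM} need 5 worker-slots in total, but the assistants available for any of those shifts (Yilmaz and Okafor) can supply at most 4 among them. So no valid schedule exists.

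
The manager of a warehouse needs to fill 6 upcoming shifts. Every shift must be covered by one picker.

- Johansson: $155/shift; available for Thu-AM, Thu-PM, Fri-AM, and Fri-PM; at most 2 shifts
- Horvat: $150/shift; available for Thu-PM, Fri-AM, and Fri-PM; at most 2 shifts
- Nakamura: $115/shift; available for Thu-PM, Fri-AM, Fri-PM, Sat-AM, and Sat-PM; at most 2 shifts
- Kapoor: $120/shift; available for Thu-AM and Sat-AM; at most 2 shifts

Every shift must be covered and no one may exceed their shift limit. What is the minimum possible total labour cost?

$770

Sat-PM can only be covered by Nakamura, so that assignment is forced.
Picking the cheapest available picker for each shift independently would cost $695, but that ignores the shift limits.
An optimal schedule: Thu-AM→Kapoor, Thu-PM→Nakamura, Fri-AM→Horvat, Fri-PM→Horvat, Sat-AM→Kapoor, Sat-PM→Nakamura.
Total: 120 + 115 + 150 + 150 + 120 + 115 = $770.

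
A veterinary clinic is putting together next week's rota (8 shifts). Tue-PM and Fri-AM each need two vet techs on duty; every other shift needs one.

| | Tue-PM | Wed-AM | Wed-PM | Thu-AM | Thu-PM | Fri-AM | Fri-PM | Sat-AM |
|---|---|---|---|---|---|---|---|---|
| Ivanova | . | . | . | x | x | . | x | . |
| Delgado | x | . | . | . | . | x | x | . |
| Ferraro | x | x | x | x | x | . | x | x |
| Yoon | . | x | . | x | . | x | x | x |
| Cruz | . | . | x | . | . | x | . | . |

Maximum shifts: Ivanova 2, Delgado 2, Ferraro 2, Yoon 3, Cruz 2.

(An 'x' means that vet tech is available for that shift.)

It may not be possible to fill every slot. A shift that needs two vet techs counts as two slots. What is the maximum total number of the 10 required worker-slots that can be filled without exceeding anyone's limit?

Total capacity across all vet techs is 2+2+2+3+2 = 11, and 10 slots are needed, so at most 10 can be filled.
An assignment achieving 10: Tue-PM→Delgado+Ferraro, Wed-AM→Ferraro, Wed-PM→Cruz, Thu-AM→Ivanova, Thu-PM→Ivanova, Fri-AM→Delgado+Yoon, Fri-PM→Yoon, Sat-AM→Yoon.
Loads: Ivanova 2/2, Delgado 2/2, Ferraro 2/2, Yoon 3/3, Cruz 1/2.

10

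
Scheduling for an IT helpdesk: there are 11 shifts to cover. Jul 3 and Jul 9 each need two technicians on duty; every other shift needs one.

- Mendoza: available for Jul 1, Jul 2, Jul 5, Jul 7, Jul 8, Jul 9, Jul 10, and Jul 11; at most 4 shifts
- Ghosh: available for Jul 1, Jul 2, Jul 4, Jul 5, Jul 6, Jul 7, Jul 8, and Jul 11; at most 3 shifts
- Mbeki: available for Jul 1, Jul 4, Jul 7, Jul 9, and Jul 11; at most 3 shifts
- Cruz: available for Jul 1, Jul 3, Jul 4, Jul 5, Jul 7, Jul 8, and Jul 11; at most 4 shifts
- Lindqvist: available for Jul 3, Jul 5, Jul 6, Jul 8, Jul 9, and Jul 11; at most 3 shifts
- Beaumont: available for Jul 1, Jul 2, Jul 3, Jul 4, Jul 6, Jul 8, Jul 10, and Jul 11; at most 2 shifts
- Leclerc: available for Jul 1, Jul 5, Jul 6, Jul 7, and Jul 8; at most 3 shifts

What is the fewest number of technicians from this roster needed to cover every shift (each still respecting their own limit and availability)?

4

13 slots to fill and no one can take more than 4, so at least ⌈13/4⌉ = 4 technicians are needed.
Mendoza, Ghosh, Cruz, and Lindqvist alone can cover everything: Jul 1→Mendoza, Jul 2→Mendoza, Jul 3→Cruz+Lindqvist, Jul 4→Ghosh, Jul 5→Cruz, Jul 6→Ghosh, Jul 7→Ghosh, Jul 8→Cruz, Jul 9→Mendoza+Lindqvist, Jul 10→Mendoza, Jul 11→Cruz.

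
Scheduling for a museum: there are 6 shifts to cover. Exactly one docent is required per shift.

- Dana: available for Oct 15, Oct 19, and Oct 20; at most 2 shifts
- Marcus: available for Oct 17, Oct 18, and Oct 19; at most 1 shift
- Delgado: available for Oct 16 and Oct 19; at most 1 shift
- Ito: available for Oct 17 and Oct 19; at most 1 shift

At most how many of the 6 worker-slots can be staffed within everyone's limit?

5

Total capacity across all docents is 2+1+1+1 = 5, and 6 slots are needed, so at most 5 can be filled.
An assignment achieving 5: Oct 15→Dana, Oct 16→Delgado, Oct 17→Ito, Oct 18→Marcus, Oct 20→Dana.
Loads: Dana 2/2, Marcus 1/1, Delgado 1/1, Ito 1/1.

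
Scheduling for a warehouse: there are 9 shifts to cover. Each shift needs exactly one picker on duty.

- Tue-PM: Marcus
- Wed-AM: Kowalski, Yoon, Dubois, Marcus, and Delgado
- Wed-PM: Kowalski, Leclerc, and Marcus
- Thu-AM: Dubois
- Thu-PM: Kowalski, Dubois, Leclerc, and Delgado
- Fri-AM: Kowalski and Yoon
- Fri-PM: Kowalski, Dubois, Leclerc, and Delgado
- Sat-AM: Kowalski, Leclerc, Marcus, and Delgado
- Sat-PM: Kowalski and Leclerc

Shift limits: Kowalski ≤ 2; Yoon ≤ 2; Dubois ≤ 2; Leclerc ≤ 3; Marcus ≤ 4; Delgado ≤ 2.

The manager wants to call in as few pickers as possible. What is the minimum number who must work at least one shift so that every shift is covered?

4

9 slots to fill and no one can take more than 4, so at least ⌈9/4⌉ = 3 pickers are needed.
No set of 3 pickers can cover every shift (each such set leaves at least one shift with no one available or exceeds a cap).
Kowalski, Yoon, Dubois, and Marcus alone can cover everything: Tue-PM→Marcus, Wed-AM→Yoon, Wed-PM→Marcus, Thu-AM→Dubois, Thu-PM→Kowalski, Fri-AM→Yoon, Fri-PM→Dubois, Sat-AM→Marcus, Sat-PM→Kowalski.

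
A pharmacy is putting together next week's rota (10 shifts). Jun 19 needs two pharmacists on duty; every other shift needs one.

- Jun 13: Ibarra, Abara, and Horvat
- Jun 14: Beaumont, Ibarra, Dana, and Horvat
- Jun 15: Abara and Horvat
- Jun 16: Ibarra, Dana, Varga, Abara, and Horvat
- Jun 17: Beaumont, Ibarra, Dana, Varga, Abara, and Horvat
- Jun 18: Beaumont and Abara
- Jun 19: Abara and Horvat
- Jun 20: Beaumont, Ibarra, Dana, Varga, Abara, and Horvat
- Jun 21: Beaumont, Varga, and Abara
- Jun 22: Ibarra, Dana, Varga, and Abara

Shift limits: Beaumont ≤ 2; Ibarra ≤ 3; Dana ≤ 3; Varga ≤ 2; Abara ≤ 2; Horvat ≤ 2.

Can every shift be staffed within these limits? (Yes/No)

Yes

Jun 19 can only be covered by Abara and Horvat, so that assignment is forced.
One valid schedule: Jun 13→Ibarra, Jun 14→Ibarra, Jun 15→Abara, Jun 16→Dana, Jun 17→Dana, Jun 18→Beaumont, Jun 19→Abara+Horvat, Jun 20→Dana, Jun 21→Beaumont, Jun 22→Ibarra.
Loads: Beaumont 2/2, Ibarra 3/3, Dana 3/3, Varga 0/2, Abara 2/2, Horvat 1/2 — all within limits.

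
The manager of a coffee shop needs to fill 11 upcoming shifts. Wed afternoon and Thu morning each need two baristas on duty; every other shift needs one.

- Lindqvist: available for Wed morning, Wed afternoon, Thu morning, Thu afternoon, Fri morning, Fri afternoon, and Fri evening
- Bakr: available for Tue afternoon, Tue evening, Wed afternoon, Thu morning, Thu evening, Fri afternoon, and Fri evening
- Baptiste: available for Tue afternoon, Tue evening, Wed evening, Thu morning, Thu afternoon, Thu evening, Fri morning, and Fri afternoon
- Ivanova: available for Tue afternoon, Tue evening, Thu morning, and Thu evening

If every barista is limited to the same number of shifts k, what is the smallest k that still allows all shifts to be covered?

With 4 baristas and 13 worker-slots to fill, someone must work at least ⌈13/4⌉ = 4 shifts, so k ≥ 4.
k = 4 works: Tue afternoon→Bakr, Tue evening→Bakr, Wed morning→Lindqvist, Wed afternoon→Lindqvist+Bakr, Wed evening→Baptiste, Thu morning→Baptiste+Ivanova, Thu afternoon→Lindqvist, Thu evening→Baptiste, Fri morning→Lindqvist, Fri afternoon→Baptiste, Fri evening→Bakr.
Loads: Lindqvist 4, Bakr 4, Baptiste 4, Ivanova 1 — all ≤ 4.

4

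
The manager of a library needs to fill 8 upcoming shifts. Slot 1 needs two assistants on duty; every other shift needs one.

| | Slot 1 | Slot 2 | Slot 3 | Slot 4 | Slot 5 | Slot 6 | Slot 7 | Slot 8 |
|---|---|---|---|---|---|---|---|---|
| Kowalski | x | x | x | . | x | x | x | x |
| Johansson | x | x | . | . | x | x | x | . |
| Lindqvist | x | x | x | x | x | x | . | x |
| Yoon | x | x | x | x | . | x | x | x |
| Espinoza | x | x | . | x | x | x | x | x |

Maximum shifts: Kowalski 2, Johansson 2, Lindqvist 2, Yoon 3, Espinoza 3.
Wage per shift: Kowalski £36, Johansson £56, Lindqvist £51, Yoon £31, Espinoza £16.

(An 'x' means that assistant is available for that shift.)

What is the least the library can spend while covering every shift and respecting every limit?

£264

Picking the cheapest available assistant for each shift independently would cost £174, but that ignores the shift limits.
An optimal schedule: Slot 1→Kowalski+Lindqvist, Slot 2→Yoon, Slot 3→Yoon, Slot 4→Espinoza, Slot 5→Espinoza, Slot 6→Kowalski, Slot 7→Espinoza, Slot 8→Yoon.
Total: 36 + 51 + 31 + 31 + 16 + 16 + 36 + 16 + 31 = £264.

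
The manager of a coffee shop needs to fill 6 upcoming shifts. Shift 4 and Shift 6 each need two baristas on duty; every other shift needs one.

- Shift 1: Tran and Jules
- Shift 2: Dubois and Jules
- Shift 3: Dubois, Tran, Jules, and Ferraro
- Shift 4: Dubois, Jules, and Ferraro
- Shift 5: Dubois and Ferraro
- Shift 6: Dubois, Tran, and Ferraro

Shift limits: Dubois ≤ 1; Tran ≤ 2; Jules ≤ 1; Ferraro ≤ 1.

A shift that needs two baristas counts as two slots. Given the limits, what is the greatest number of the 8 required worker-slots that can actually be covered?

5

Total capacity across all baristas is 1+2+1+1 = 5, and 8 slots are needed, so at most 5 can be filled.
An assignment achieving 5: Shift 1→Tran, Shift 2→Dubois, Shift 4→Jules, Shift 5→Ferraro, Shift 6→Tran.
Loads: Dubois 1/1, Tran 2/2, Jules 1/1, Ferraro 1/1.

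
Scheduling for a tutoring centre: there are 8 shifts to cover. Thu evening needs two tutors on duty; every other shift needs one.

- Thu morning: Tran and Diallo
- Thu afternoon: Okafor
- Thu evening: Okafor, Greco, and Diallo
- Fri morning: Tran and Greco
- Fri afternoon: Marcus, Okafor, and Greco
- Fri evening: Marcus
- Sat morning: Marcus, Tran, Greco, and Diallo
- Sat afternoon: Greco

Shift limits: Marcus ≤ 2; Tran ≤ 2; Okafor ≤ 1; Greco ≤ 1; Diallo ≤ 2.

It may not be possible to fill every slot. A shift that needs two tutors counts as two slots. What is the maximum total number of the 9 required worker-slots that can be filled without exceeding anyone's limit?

Total capacity across all tutors is 2+2+1+1+2 = 8, and 9 slots are needed, so at most 8 can be filled.
An assignment achieving 8: Thu morning→Tran, Thu afternoon→Okafor, Thu evening→Diallo, Fri morning→Tran, Fri afternoon→Marcus, Fri evening→Marcus, Sat morning→Diallo, Sat afternoon→Greco.
Loads: Marcus 2/2, Tran 2/2, Okafor 1/1, Greco 1/1, Diallo 2/2.

8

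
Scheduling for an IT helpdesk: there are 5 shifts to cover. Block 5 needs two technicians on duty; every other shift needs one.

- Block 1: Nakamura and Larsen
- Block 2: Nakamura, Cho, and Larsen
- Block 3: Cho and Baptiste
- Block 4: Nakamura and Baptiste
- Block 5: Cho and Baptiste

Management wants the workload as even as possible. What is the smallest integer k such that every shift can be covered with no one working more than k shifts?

With 4 technicians and 6 worker-slots to fill, someone must work at least ⌈6/4⌉ = 2 shifts, so k ≥ 2.
k = 2 works: Block 1→Nakamura, Block 2→Larsen, Block 3→Cho, Block 4→Nakamura, Block 5→Cho+Baptiste.
Loads: Nakamura 2, Cho 2, Larsen 1, Baptiste 1 — all ≤ 2.

2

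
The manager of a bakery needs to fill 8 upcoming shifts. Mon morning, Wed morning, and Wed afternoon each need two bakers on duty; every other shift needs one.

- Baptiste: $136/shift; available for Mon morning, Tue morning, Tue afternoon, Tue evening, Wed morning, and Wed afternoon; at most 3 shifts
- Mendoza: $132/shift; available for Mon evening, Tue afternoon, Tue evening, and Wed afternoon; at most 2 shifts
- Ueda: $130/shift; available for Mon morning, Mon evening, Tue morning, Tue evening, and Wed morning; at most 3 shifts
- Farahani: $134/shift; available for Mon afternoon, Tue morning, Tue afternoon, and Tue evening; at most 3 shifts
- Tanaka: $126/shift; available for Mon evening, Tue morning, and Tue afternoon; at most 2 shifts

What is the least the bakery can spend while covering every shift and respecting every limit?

Mon morning can only be covered by Baptiste and Ueda, so that assignment is forced.
Mon afternoon can only be covered by Farahani, so that assignment is forced.
Wed morning can only be covered by Baptiste and Ueda, so that assignment is forced.
Picking the cheapest available baker for each shift independently would cost $1442, but that ignores the shift limits.
An optimal schedule: Mon morning→Ueda+Baptiste, Mon afternoon→Farahani, Mon evening→Tanaka, Tue morning→Tanaka, Tue afternoon→Mendoza, Tue evening→Ueda, Wed morning→Ueda+Baptiste, Wed afternoon→Mendoza+Baptiste.
Total: 130 + 136 + 134 + 126 + 126 + 132 + 130 + 130 + 136 + 132 + 136 = $1448.

$1448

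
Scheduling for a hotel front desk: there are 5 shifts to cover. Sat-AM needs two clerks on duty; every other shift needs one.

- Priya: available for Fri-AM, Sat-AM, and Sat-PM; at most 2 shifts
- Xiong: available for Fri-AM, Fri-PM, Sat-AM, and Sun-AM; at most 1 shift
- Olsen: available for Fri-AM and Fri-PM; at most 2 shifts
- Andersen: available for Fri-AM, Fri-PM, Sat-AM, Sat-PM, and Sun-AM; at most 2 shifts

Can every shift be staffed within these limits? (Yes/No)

One valid schedule: Fri-AM→Olsen, Fri-PM→Olsen, Sat-AM→Priya+Andersen, Sat-PM→Priya, Sun-AM→Xiong.
Loads: Priya 2/2, Xiong 1/1, Olsen 2/2, Andersen 1/2 — all within limits.

Yes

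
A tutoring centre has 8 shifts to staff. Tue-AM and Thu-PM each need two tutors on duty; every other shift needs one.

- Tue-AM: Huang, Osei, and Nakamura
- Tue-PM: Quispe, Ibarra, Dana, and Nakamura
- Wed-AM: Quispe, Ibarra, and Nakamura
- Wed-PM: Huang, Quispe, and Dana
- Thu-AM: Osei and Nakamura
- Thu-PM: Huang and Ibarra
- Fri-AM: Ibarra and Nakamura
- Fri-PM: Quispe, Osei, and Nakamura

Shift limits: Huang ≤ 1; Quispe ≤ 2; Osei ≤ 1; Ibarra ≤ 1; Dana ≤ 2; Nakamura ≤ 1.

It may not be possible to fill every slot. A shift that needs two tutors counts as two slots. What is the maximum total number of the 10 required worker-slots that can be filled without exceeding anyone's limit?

8

Total capacity across all tutors is 1+2+1+1+2+1 = 8, and 10 slots are needed, so at most 8 can be filled.
An assignment achieving 8: Tue-PM→Dana, Wed-AM→Quispe, Wed-PM→Dana, Thu-AM→Osei, Thu-PM→Huang+Ibarra, Fri-AM→Nakamura, Fri-PM→Quispe.
Loads: Huang 1/1, Quispe 2/2, Osei 1/1, Ibarra 1/1, Dana 2/2, Nakamura 1/1.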